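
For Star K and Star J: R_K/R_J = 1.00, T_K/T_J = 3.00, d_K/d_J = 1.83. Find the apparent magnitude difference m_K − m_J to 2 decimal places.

-3.46

L_K/L_J = (1.00)²(3.00)⁴ = 81.00.
F_K/F_J = (L_K/L_J)/(d_K/d_J)² = 81.00/3.349 = 24.19.
m_K − m_J = −2.5 log₁₀(24.19) = -3.46.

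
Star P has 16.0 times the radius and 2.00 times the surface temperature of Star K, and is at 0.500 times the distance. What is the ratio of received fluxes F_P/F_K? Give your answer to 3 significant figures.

L_P/L_K = (R_P/R_K)²(T_P/T_K)⁴ = (16.0)² × (2.00)⁴ = 4096.
F_P/F_K = (L_P/L_K)/(d_P/d_K)² = 4096 / (0.500)² = 1.638×10^4.

1.64×10^4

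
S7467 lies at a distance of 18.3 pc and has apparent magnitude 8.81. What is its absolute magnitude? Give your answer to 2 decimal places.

7.50

M = m − 5 log₁₀(d/10 pc) = 8.81 − 5 log₁₀(18.3/10)
  = 8.81 − 5 × 0.262 = 8.81 − 1.31 = 7.50.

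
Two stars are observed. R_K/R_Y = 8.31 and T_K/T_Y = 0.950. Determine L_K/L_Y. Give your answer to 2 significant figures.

56

From the Stefan–Boltzmann law, L ∝ R²T⁴, so
L_K/L_Y = (R_K/R_Y)² (T_K/T_Y)⁴ = (8.31)² × (0.950)⁴ = 69.06 × 0.8145 = 56.25.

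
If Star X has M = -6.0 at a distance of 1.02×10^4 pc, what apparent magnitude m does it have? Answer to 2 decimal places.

9.04

m = M + 5 log₁₀(d/10 pc) = -6.0 + 5 log₁₀(1.02×10^4/10)
  = -6.0 + 5 × 3.009 = -6.0 + 15.04 = 9.04.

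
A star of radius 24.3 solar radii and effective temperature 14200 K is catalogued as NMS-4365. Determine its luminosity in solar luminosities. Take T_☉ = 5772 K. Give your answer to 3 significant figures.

2.16×10^4 solar luminosities

L/L_☉ = (R/R_☉)² (T/T_☉)⁴ = (24.3)² × (14200/5772)⁴
       = 590.5 × (2.460)⁴ = 590.5 × 36.63 = 2.163×10^4.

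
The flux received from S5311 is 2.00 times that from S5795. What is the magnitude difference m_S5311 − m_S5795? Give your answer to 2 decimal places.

m_S5311 − m_S5795 = −2.5 log₁₀(F_S5311/F_S5795) = −2.5 log₁₀(2.00) = −2.5 × (0.301) = -0.753.

-0.75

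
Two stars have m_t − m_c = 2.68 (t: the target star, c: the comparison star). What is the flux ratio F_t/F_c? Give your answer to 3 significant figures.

0.0847

F_t/F_c = 10^(−(m_t − m_c)/2.5) = 10^(-2.68/2.5) = 10^-1.072 = 0.08472.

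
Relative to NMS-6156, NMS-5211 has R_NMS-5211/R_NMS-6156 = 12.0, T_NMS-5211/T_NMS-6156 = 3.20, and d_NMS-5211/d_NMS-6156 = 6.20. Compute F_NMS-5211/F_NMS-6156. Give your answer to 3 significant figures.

L_NMS-5211/L_NMS-6156 = (R_NMS-5211/R_NMS-6156)²(T_NMS-5211/T_NMS-6156)⁴ = (12.0)² × (3.20)⁴ = 1.510×10^4.
F_NMS-5211/F_NMS-6156 = (L_NMS-5211/L_NMS-6156)/(d_NMS-5211/d_NMS-6156)² = 1.510×10^4 / (6.20)² = 392.8.

393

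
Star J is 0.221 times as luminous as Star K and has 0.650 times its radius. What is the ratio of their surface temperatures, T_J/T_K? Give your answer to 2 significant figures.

L ∝ R²T⁴ gives T ∝ (L/R²)^(1/4), so
T_J/T_K = (0.221 / 0.650²)^(1/4) = (0.5231)^(1/4) = 0.8504.

0.85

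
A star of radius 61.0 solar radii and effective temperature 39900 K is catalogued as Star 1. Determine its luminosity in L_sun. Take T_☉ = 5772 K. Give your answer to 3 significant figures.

L/L_☉ = (R/R_☉)² (T/T_☉)⁴ = (61.0)² × (39900/5772)⁴
       = 3721 × (6.913)⁴ = 3721 × 2283 = 8.497×10^6.

8.50×10^6 L_sun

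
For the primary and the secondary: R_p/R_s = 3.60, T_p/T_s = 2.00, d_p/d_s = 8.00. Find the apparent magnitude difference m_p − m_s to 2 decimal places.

L_p/L_s = (3.60)²(2.00)⁴ = 207.4.
F_p/F_s = (L_p/L_s)/(d_p/d_s)² = 207.4/64.00 = 3.240.
m_p − m_s = −2.5 log₁₀(3.240) = -1.28.

-1.28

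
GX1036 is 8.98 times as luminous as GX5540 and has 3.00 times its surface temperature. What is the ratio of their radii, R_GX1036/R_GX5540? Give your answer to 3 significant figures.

L ∝ R²T⁴ gives R ∝ √L / T², so
R_GX1036/R_GX5540 = √(8.98) / (3.00)² = 2.997 / 9.000 = 0.3330.

0.333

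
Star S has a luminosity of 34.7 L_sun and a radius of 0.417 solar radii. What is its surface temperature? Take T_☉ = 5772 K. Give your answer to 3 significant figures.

T/T_☉ = (L/L_☉)^(1/4) / (R/R_☉)^(1/2)
T = 5772 × (34.7)^(1/4) / √(0.417) = 5772 × 2.427 / 0.6458 = 2.169×10^4 K.

2.17×10^4 K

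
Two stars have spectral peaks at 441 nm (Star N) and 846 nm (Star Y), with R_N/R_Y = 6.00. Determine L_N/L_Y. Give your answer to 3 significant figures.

488

Wien's law gives T ∝ 1/λ_max, so T_N/T_Y = λ_Y/λ_N = 846/441 = 1.918.
Then L ∝ R²T⁴ gives L_N/L_Y = (6.00)² × (1.918)⁴ = 36.00 × 13.54 = 487.6.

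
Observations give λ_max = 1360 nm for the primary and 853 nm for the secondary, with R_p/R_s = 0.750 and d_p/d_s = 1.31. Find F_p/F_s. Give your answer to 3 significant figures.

0.0507

Wien's law: T_p/T_s = λ_s/λ_p = 853/1360 = 0.6272.
L_p/L_s = (R_p/R_s)²(T_p/T_s)⁴ = (0.750)²(0.6272)⁴ = 0.08705.
F_p/F_s = (L_p/L_s)/(d_p/d_s)² = 0.08705/(1.31)² = 0.05072.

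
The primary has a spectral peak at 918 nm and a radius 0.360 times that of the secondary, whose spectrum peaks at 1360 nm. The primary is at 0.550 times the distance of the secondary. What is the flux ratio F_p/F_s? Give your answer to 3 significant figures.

Wien's law: T_p/T_s = λ_s/λ_p = 1360/918 = 1.481.
L_p/L_s = (R_p/R_s)²(T_p/T_s)⁴ = (0.360)²(1.481)⁴ = 0.6243.
F_p/F_s = (L_p/L_s)/(d_p/d_s)² = 0.6243/(0.550)² = 2.064.

2.06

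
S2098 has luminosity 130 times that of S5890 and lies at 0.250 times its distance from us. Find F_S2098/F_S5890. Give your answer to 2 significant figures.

2.1×10^3

F = L/(4πd²), so F_S2098/F_S5890 = (L_S2098/L_S5890) / (d_S2098/d_S5890)²
= 130 / (0.250)² = 130 / 0.06250 = 2080.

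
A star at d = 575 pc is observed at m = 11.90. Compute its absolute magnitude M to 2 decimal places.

M = m − 5 log₁₀(d/10 pc) = 11.90 − 5 log₁₀(575/10)
  = 11.90 − 5 × 1.760 = 11.90 − 8.80 = 3.10.

3.10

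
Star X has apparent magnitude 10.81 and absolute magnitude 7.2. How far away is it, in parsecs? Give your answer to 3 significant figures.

m − M = 5 log₁₀(d/10 pc)
10.81 − (7.2) = 3.61 = 5 log₁₀(d/10)
d = 10 × 10^(3.61/5) = 10 × 10^0.722 = 52.72 pc.

52.7 pc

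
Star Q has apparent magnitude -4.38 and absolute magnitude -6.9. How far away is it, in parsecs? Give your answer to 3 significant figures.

m − M = 5 log₁₀(d/10 pc)
-4.38 − (-6.9) = 2.52 = 5 log₁₀(d/10)
d = 10 × 10^(2.52/5) = 10 × 10^0.504 = 31.92 pc.

31.9 pc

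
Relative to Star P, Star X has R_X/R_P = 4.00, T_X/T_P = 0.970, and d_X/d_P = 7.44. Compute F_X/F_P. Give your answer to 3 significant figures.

L_X/L_P = (R_X/R_P)²(T_X/T_P)⁴ = (4.00)² × (0.970)⁴ = 14.16.
F_X/F_P = (L_X/L_P)/(d_X/d_P)² = 14.16 / (7.44)² = 0.2559.

0.256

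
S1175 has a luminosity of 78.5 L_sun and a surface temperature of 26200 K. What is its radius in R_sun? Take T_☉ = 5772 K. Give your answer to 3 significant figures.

R/R_☉ = √(L/L_☉) / (T/T_☉)² = √(78.5) / (4.539)²
       = 8.860 / 20.60 = 0.4300.

0.430 R_sun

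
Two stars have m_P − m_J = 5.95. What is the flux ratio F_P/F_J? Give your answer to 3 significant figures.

0.00417

F_P/F_J = 10^(−(m_P − m_J)/2.5) = 10^(-5.95/2.5) = 10^-2.380 = 0.004169.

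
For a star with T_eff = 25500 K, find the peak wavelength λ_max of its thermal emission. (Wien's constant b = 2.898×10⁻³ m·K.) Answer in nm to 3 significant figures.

114 nm

λ_max = b/T = 2.898×10⁻³ / 25500 = 1.14×10^-7 m = 113.6 nm.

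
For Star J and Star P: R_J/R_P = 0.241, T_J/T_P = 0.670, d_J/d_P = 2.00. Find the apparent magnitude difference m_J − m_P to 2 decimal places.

6.33

L_J/L_P = (0.241)²(0.670)⁴ = 0.01170.
F_J/F_P = (L_J/L_P)/(d_J/d_P)² = 0.01170/4.000 = 0.002926.
m_J − m_P = −2.5 log₁₀(0.002926) = 6.33.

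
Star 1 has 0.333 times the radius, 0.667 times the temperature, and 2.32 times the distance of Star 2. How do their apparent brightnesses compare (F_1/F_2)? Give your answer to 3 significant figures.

L_1/L_2 = (R_1/R_2)²(T_1/T_2)⁴ = (0.333)² × (0.667)⁴ = 0.02195.
F_1/F_2 = (L_1/L_2)/(d_1/d_2)² = 0.02195 / (2.32)² = 0.004078.

0.00408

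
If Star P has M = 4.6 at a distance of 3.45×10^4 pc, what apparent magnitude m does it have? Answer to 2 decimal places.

m = M + 5 log₁₀(d/10 pc) = 4.6 + 5 log₁₀(3.45×10^4/10)
  = 4.6 + 5 × 3.538 = 4.6 + 17.69 = 22.29.

22.29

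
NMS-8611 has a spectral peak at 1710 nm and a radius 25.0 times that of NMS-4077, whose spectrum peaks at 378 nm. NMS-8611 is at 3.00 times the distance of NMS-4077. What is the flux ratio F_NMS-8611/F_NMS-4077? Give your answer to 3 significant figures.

0.166

Wien's law: T_NMS-8611/T_NMS-4077 = λ_NMS-4077/λ_NMS-8611 = 378/1710 = 0.2211.
L_NMS-8611/L_NMS-4077 = (R_NMS-8611/R_NMS-4077)²(T_NMS-8611/T_NMS-4077)⁴ = (25.0)²(0.2211)⁴ = 1.492.
F_NMS-8611/F_NMS-4077 = (L_NMS-8611/L_NMS-4077)/(d_NMS-8611/d_NMS-4077)² = 1.492/(3.00)² = 0.1658.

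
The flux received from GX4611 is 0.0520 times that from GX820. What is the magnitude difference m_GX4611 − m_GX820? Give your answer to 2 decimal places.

m_GX4611 − m_GX820 = −2.5 log₁₀(F_GX4611/F_GX820) = −2.5 log₁₀(0.0520) = −2.5 × (-1.284) = 3.210.

3.21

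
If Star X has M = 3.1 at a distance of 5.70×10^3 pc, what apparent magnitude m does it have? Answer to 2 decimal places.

16.88

m = M + 5 log₁₀(d/10 pc) = 3.1 + 5 log₁₀(5.70×10^3/10)
  = 3.1 + 5 × 2.756 = 3.1 + 13.78 = 16.88.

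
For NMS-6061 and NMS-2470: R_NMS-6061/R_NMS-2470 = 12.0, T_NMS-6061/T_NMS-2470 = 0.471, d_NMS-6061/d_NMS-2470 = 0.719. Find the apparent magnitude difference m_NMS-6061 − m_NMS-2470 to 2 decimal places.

-2.84

L_NMS-6061/L_NMS-2470 = (12.0)²(0.471)⁴ = 7.087.
F_NMS-6061/F_NMS-2470 = (L_NMS-6061/L_NMS-2470)/(d_NMS-6061/d_NMS-2470)² = 7.087/0.5170 = 13.71.
m_NMS-6061 − m_NMS-2470 = −2.5 log₁₀(13.71) = -2.84.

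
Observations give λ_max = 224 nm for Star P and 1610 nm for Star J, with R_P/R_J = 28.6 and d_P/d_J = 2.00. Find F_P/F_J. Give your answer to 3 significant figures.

5.46×10^5

Wien's law: T_P/T_J = λ_J/λ_P = 1610/224 = 7.188.
L_P/L_J = (R_P/R_J)²(T_P/T_J)⁴ = (28.6)²(7.188)⁴ = 2.183×10^6.
F_P/F_J = (L_P/L_J)/(d_P/d_J)² = 2.183×10^6/(2.00)² = 5.457×10^5.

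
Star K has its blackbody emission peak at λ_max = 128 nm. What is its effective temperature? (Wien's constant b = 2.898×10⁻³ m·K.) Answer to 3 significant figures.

T = b/λ_max = 2.898×10⁻³ / (128×10⁻⁹) = 2.264×10^4 K.

2.26×10^4 K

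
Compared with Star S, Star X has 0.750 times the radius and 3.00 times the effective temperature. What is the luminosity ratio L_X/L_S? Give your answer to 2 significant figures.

46

From the Stefan–Boltzmann law, L ∝ R²T⁴, so
L_X/L_S = (R_X/R_S)² (T_X/T_S)⁴ = (0.750)² × (3.00)⁴ = 0.5625 × 81.00 = 45.56.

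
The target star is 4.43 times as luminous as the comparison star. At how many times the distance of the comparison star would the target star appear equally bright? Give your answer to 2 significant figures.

Equal flux requires L_t/d_t² = L_c/d_c², so d_t/d_c = √(L_t/L_c)
= √(4.43) = 2.105.

2.1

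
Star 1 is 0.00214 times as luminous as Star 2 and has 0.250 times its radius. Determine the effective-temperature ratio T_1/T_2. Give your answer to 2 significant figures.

L ∝ R²T⁴ gives T ∝ (L/R²)^(1/4), so
T_1/T_2 = (0.00214 / 0.250²)^(1/4) = (0.03424)^(1/4) = 0.4302.

0.43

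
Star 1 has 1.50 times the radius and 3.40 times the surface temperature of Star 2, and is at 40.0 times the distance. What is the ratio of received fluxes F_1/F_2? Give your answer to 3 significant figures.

0.188

L_1/L_2 = (R_1/R_2)²(T_1/T_2)⁴ = (1.50)² × (3.40)⁴ = 300.7.
F_1/F_2 = (L_1/L_2)/(d_1/d_2)² = 300.7 / (40.0)² = 0.1879.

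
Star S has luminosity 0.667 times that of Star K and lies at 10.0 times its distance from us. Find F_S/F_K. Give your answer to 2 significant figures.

0.0067

F = L/(4πd²), so F_S/F_K = (L_S/L_K) / (d_S/d_K)²
= 0.667 / (10.0)² = 0.667 / 100.0 = 0.006670.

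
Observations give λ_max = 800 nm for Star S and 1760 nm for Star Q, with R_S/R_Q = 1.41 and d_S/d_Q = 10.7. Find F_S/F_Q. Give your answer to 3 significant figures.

0.407

Wien's law: T_S/T_Q = λ_Q/λ_S = 1760/800 = 2.200.
L_S/L_Q = (R_S/R_Q)²(T_S/T_Q)⁴ = (1.41)²(2.200)⁴ = 46.57.
F_S/F_Q = (L_S/L_Q)/(d_S/d_Q)² = 46.57/(10.7)² = 0.4068.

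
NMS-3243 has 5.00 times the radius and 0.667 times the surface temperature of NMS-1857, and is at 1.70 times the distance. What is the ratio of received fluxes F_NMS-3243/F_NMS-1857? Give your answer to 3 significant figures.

1.71

L_NMS-3243/L_NMS-1857 = (R_NMS-3243/R_NMS-1857)²(T_NMS-3243/T_NMS-1857)⁴ = (5.00)² × (0.667)⁴ = 4.948.
F_NMS-3243/F_NMS-1857 = (L_NMS-3243/L_NMS-1857)/(d_NMS-3243/d_NMS-1857)² = 4.948 / (1.70)² = 1.712.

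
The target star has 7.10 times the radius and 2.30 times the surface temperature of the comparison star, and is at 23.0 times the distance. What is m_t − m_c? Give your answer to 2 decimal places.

L_t/L_c = (7.10)²(2.30)⁴ = 1411.
F_t/F_c = (L_t/L_c)/(d_t/d_c)² = 1411/529.0 = 2.667.
m_t − m_c = −2.5 log₁₀(2.667) = -1.06.

-1.06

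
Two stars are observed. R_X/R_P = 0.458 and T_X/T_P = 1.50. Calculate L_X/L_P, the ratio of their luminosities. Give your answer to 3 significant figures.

From the Stefan–Boltzmann law, L ∝ R²T⁴, so
L_X/L_P = (R_X/R_P)² (T_X/T_P)⁴ = (0.458)² × (1.50)⁴ = 0.2098 × 5.062 = 1.062.

1.06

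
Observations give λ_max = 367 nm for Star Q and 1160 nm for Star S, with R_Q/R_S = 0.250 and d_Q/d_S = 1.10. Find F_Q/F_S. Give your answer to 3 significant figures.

Wien's law: T_Q/T_S = λ_S/λ_Q = 1160/367 = 3.161.
L_Q/L_S = (R_Q/R_S)²(T_Q/T_S)⁴ = (0.250)²(3.161)⁴ = 6.238.
F_Q/F_S = (L_Q/L_S)/(d_Q/d_S)² = 6.238/(1.10)² = 5.155.

5.16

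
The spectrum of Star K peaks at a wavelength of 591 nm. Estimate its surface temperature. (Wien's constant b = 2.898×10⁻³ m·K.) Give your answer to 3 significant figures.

T = b/λ_max = 2.898×10⁻³ / (591×10⁻⁹) = 4904 K.

4.90×10^3 K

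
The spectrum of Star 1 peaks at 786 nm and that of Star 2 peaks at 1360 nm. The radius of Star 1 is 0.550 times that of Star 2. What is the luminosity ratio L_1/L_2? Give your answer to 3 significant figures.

2.71

Wien's law gives T ∝ 1/λ_max, so T_1/T_2 = λ_2/λ_1 = 1360/786 = 1.730.
Then L ∝ R²T⁴ gives L_1/L_2 = (0.550)² × (1.730)⁴ = 0.3025 × 8.963 = 2.711.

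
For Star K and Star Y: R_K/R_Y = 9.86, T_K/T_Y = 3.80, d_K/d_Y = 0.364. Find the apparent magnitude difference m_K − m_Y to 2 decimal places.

L_K/L_Y = (9.86)²(3.80)⁴ = 2.027×10^4.
F_K/F_Y = (L_K/L_Y)/(d_K/d_Y)² = 2.027×10^4/0.1325 = 1.530×10^5.
m_K − m_Y = −2.5 log₁₀(1.530×10^5) = -12.96.

-12.96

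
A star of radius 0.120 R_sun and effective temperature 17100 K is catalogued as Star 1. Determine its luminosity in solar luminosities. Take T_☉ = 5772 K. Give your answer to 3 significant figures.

1.11 solar luminosities

L/L_☉ = (R/R_☉)² (T/T_☉)⁴ = (0.120)² × (17100/5772)⁴
       = 0.01440 × (2.963)⁴ = 0.01440 × 77.03 = 1.109.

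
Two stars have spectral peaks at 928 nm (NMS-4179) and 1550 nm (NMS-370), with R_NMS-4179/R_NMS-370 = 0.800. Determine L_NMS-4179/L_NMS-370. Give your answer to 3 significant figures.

4.98

Wien's law gives T ∝ 1/λ_max, so T_NMS-4179/T_NMS-370 = λ_NMS-370/λ_NMS-4179 = 1550/928 = 1.670.
Then L ∝ R²T⁴ gives L_NMS-4179/L_NMS-370 = (0.800)² × (1.670)⁴ = 0.6400 × 7.783 = 4.981.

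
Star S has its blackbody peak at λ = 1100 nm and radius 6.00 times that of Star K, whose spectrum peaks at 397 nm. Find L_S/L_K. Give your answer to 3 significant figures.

Wien's law gives T ∝ 1/λ_max, so T_S/T_K = λ_K/λ_S = 397/1100 = 0.3609.
Then L ∝ R²T⁴ gives L_S/L_K = (6.00)² × (0.3609)⁴ = 36.00 × 0.01697 = 0.6108.

0.611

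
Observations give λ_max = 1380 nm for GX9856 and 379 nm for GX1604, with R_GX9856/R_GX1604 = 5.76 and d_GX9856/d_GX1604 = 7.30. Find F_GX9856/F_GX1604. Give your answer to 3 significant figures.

0.00354

Wien's law: T_GX9856/T_GX1604 = λ_GX1604/λ_GX9856 = 379/1380 = 0.2746.
L_GX9856/L_GX1604 = (R_GX9856/R_GX1604)²(T_GX9856/T_GX1604)⁴ = (5.76)²(0.2746)⁴ = 0.1887.
F_GX9856/F_GX1604 = (L_GX9856/L_GX1604)/(d_GX9856/d_GX1604)² = 0.1887/(7.30)² = 0.003542.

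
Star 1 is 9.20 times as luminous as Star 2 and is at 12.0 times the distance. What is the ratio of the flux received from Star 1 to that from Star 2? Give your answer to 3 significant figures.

0.0639

F = L/(4πd²), so F_1/F_2 = (L_1/L_2) / (d_1/d_2)²
= 9.20 / (12.0)² = 9.20 / 144.0 = 0.06389.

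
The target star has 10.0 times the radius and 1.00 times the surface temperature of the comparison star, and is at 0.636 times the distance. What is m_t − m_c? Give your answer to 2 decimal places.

L_t/L_c = (10.0)²(1.00)⁴ = 100.0.
F_t/F_c = (L_t/L_c)/(d_t/d_c)² = 100.0/0.4045 = 247.2.
m_t − m_c = −2.5 log₁₀(247.2) = -5.98.

-5.98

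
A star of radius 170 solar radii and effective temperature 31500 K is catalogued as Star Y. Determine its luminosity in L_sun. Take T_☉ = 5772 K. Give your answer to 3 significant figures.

L/L_☉ = (R/R_☉)² (T/T_☉)⁴ = (170)² × (31500/5772)⁴
       = 2.890×10^4 × (5.457)⁴ = 2.890×10^4 × 887.0 = 2.564×10^7.

2.56×10^7 L_sun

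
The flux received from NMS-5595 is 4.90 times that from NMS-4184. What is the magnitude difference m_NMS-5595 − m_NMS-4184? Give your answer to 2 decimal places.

m_NMS-5595 − m_NMS-4184 = −2.5 log₁₀(F_NMS-5595/F_NMS-4184) = −2.5 log₁₀(4.90) = −2.5 × (0.690) = -1.725.

-1.73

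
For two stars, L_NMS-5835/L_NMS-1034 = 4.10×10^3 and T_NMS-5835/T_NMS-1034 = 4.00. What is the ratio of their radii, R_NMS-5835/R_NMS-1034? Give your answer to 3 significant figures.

4.00

L ∝ R²T⁴ gives R ∝ √L / T², so
R_NMS-5835/R_NMS-1034 = √(4.10×10^3) / (4.00)² = 64.03 / 16.00 = 4.002.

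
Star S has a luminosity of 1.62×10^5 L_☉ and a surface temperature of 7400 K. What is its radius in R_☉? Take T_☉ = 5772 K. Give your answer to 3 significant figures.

R/R_☉ = √(L/L_☉) / (T/T_☉)² = √(1.62×10^5) / (1.282)²
       = 402.5 / 1.644 = 244.9.

245 R_☉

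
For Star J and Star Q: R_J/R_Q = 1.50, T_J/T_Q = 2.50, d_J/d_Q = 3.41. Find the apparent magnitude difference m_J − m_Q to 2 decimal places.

L_J/L_Q = (1.50)²(2.50)⁴ = 87.89.
F_J/F_Q = (L_J/L_Q)/(d_J/d_Q)² = 87.89/11.63 = 7.558.
m_J − m_Q = −2.5 log₁₀(7.558) = -2.20.

-2.20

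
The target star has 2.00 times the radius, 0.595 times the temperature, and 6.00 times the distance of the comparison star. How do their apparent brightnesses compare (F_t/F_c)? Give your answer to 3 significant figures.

L_t/L_c = (R_t/R_c)²(T_t/T_c)⁴ = (2.00)² × (0.595)⁴ = 0.5013.
F_t/F_c = (L_t/L_c)/(d_t/d_c)² = 0.5013 / (6.00)² = 0.01393.

0.0139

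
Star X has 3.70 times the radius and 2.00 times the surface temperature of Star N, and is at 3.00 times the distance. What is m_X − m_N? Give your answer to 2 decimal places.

L_X/L_N = (3.70)²(2.00)⁴ = 219.0.
F_X/F_N = (L_X/L_N)/(d_X/d_N)² = 219.0/9.000 = 24.34.
m_X − m_N = −2.5 log₁₀(24.34) = -3.47.

-3.47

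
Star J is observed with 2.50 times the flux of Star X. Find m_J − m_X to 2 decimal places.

-0.99

m_J − m_X = −2.5 log₁₀(F_J/F_X) = −2.5 log₁₀(2.50) = −2.5 × (0.398) = -0.995.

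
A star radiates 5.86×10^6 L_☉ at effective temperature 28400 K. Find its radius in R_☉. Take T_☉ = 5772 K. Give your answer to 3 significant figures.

R/R_☉ = √(L/L_☉) / (T/T_☉)² = √(5.86×10^6) / (4.920)²
       = 2421 / 24.21 = 99.99.

100 R_☉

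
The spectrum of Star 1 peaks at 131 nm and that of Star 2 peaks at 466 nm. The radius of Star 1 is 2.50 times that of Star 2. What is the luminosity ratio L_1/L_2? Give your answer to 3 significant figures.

1.00×10^3

Wien's law gives T ∝ 1/λ_max, so T_1/T_2 = λ_2/λ_1 = 466/131 = 3.557.
Then L ∝ R²T⁴ gives L_1/L_2 = (2.50)² × (3.557)⁴ = 6.250 × 160.1 = 1001.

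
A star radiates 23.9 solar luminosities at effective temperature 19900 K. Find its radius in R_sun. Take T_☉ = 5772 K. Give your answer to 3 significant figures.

0.411 R_sun

R/R_☉ = √(L/L_☉) / (T/T_☉)² = √(23.9) / (3.448)²
       = 4.889 / 11.89 = 0.4113.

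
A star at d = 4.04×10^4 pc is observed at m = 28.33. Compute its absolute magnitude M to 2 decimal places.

10.30

M = m − 5 log₁₀(d/10 pc) = 28.33 − 5 log₁₀(4.04×10^4/10)
  = 28.33 − 5 × 3.606 = 28.33 − 18.03 = 10.30.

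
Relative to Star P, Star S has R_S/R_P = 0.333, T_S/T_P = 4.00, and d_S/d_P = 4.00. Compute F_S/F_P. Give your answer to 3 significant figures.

1.77

L_S/L_P = (R_S/R_P)²(T_S/T_P)⁴ = (0.333)² × (4.00)⁴ = 28.39.
F_S/F_P = (L_S/L_P)/(d_S/d_P)² = 28.39 / (4.00)² = 1.774.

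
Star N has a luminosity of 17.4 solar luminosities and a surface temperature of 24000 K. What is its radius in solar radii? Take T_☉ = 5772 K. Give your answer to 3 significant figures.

R/R_☉ = √(L/L_☉) / (T/T_☉)² = √(17.4) / (4.158)²
       = 4.171 / 17.29 = 0.2413.

0.241 solar radii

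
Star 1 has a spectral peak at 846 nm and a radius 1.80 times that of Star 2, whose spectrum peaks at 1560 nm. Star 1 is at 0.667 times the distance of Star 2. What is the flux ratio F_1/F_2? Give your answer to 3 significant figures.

84.2

Wien's law: T_1/T_2 = λ_2/λ_1 = 1560/846 = 1.844.
L_1/L_2 = (R_1/R_2)²(T_1/T_2)⁴ = (1.80)²(1.844)⁴ = 37.46.
F_1/F_2 = (L_1/L_2)/(d_1/d_2)² = 37.46/(0.667)² = 84.20.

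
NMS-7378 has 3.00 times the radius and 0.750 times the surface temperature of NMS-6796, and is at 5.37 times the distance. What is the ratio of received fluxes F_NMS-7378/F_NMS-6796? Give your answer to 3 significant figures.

L_NMS-7378/L_NMS-6796 = (R_NMS-7378/R_NMS-6796)²(T_NMS-7378/T_NMS-6796)⁴ = (3.00)² × (0.750)⁴ = 2.848.
F_NMS-7378/F_NMS-6796 = (L_NMS-7378/L_NMS-6796)/(d_NMS-7378/d_NMS-6796)² = 2.848 / (5.37)² = 0.09875.

0.0988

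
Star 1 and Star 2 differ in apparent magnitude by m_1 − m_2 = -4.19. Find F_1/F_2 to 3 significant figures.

F_1/F_2 = 10^(−(m_1 − m_2)/2.5) = 10^(4.19/2.5) = 10^1.676 = 47.42.

47.4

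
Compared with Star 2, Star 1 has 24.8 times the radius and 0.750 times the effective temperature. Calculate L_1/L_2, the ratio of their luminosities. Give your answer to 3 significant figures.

From the Stefan–Boltzmann law, L ∝ R²T⁴, so
L_1/L_2 = (R_1/R_2)² (T_1/T_2)⁴ = (24.8)² × (0.750)⁴ = 615.0 × 0.3164 = 194.6.

195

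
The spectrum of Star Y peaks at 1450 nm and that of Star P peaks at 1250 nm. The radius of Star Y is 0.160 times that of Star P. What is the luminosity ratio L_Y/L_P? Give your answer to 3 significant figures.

Wien's law gives T ∝ 1/λ_max, so T_Y/T_P = λ_P/λ_Y = 1250/1450 = 0.8621.
Then L ∝ R²T⁴ gives L_Y/L_P = (0.160)² × (0.8621)⁴ = 0.02560 × 0.5523 = 0.01414.

0.0141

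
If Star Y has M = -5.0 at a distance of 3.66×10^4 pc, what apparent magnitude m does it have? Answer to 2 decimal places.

12.82

m = M + 5 log₁₀(d/10 pc) = -5.0 + 5 log₁₀(3.66×10^4/10)
  = -5.0 + 5 × 3.563 = -5.0 + 17.82 = 12.82.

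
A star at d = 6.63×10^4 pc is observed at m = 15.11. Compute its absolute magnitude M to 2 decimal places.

M = m − 5 log₁₀(d/10 pc) = 15.11 − 5 log₁₀(6.63×10^4/10)
  = 15.11 − 5 × 3.822 = 15.11 − 19.11 = -4.00.

-4.00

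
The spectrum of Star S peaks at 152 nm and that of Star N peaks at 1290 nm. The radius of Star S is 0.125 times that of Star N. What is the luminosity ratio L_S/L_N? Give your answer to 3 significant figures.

81.1

Wien's law gives T ∝ 1/λ_max, so T_S/T_N = λ_N/λ_S = 1290/152 = 8.487.
Then L ∝ R²T⁴ gives L_S/L_N = (0.125)² × (8.487)⁴ = 0.01562 × 5188 = 81.06.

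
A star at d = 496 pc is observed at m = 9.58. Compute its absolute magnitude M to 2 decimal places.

1.10

M = m − 5 log₁₀(d/10 pc) = 9.58 − 5 log₁₀(496/10)
  = 9.58 − 5 × 1.695 = 9.58 − 8.48 = 1.10.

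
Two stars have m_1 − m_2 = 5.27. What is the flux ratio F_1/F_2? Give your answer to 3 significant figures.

F_1/F_2 = 10^(−(m_1 − m_2)/2.5) = 10^(-5.27/2.5) = 10^-2.108 = 0.007798.

0.00780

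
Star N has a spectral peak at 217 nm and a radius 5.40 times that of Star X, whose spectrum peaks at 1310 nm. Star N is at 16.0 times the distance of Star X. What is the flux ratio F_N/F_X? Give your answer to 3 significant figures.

151

Wien's law: T_N/T_X = λ_X/λ_N = 1310/217 = 6.037.
L_N/L_X = (R_N/R_X)²(T_N/T_X)⁴ = (5.40)²(6.037)⁴ = 3.873×10^4.
F_N/F_X = (L_N/L_X)/(d_N/d_X)² = 3.873×10^4/(16.0)² = 151.3.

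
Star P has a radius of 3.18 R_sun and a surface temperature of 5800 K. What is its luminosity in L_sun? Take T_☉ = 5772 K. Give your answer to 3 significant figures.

10.3 L_sun

L/L_☉ = (R/R_☉)² (T/T_☉)⁴ = (3.18)² × (5800/5772)⁴
       = 10.11 × (1.005)⁴ = 10.11 × 1.020 = 10.31.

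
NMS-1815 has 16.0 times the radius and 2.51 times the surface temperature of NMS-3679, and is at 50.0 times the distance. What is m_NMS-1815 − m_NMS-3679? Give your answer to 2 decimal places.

L_NMS-1815/L_NMS-3679 = (16.0)²(2.51)⁴ = 1.016×10^4.
F_NMS-1815/F_NMS-3679 = (L_NMS-1815/L_NMS-3679)/(d_NMS-1815/d_NMS-3679)² = 1.016×10^4/2500 = 4.064.
m_NMS-1815 − m_NMS-3679 = −2.5 log₁₀(4.064) = -1.52.

-1.52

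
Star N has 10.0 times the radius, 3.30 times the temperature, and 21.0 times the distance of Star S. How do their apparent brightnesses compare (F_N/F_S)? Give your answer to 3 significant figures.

L_N/L_S = (R_N/R_S)²(T_N/T_S)⁴ = (10.0)² × (3.30)⁴ = 1.186×10^4.
F_N/F_S = (L_N/L_S)/(d_N/d_S)² = 1.186×10^4 / (21.0)² = 26.89.

26.9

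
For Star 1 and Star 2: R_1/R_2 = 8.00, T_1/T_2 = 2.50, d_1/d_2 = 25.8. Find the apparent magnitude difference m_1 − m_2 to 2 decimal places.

-1.44

L_1/L_2 = (8.00)²(2.50)⁴ = 2500.
F_1/F_2 = (L_1/L_2)/(d_1/d_2)² = 2500/665.6 = 3.756.
m_1 − m_2 = −2.5 log₁₀(3.756) = -1.44.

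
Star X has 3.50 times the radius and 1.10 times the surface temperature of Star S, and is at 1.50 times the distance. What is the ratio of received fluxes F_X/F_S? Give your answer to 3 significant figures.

L_X/L_S = (R_X/R_S)²(T_X/T_S)⁴ = (3.50)² × (1.10)⁴ = 17.94.
F_X/F_S = (L_X/L_S)/(d_X/d_S)² = 17.94 / (1.50)² = 7.971.

7.97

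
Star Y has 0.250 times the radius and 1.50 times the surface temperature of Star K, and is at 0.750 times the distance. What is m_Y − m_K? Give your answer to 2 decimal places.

L_Y/L_K = (0.250)²(1.50)⁴ = 0.3164.
F_Y/F_K = (L_Y/L_K)/(d_Y/d_K)² = 0.3164/0.5625 = 0.5625.
m_Y − m_K = −2.5 log₁₀(0.5625) = 0.62.

0.62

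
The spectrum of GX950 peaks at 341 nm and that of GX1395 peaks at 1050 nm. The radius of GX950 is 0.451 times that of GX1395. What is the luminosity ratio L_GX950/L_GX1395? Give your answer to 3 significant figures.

18.3

Wien's law gives T ∝ 1/λ_max, so T_GX950/T_GX1395 = λ_GX1395/λ_GX950 = 1050/341 = 3.079.
Then L ∝ R²T⁴ gives L_GX950/L_GX1395 = (0.451)² × (3.079)⁴ = 0.2034 × 89.90 = 18.28.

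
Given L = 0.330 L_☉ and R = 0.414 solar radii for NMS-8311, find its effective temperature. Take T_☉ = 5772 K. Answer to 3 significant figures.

6.80×10^3 K

T/T_☉ = (L/L_☉)^(1/4) / (R/R_☉)^(1/2)
T = 5772 × (0.330)^(1/4) / √(0.414) = 5772 × 0.7579 / 0.6434 = 6799 K.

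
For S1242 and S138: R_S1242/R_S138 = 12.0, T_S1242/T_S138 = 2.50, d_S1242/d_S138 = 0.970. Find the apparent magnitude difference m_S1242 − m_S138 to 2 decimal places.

-9.44

L_S1242/L_S138 = (12.0)²(2.50)⁴ = 5625.
F_S1242/F_S138 = (L_S1242/L_S138)/(d_S1242/d_S138)² = 5625/0.9409 = 5978.
m_S1242 − m_S138 = −2.5 log₁₀(5978) = -9.44.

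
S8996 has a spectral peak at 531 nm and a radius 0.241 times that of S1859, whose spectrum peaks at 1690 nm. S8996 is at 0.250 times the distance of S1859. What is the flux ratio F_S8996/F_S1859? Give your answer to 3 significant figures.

Wien's law: T_S8996/T_S1859 = λ_S1859/λ_S8996 = 1690/531 = 3.183.
L_S8996/L_S1859 = (R_S8996/R_S1859)²(T_S8996/T_S1859)⁴ = (0.241)²(3.183)⁴ = 5.959.
F_S8996/F_S1859 = (L_S8996/L_S1859)/(d_S8996/d_S1859)² = 5.959/(0.250)² = 95.35.

95.4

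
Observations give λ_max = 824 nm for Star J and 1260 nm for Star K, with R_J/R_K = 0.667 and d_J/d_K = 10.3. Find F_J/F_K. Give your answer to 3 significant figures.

0.0229

Wien's law: T_J/T_K = λ_K/λ_J = 1260/824 = 1.529.
L_J/L_K = (R_J/R_K)²(T_J/T_K)⁴ = (0.667)²(1.529)⁴ = 2.432.
F_J/F_K = (L_J/L_K)/(d_J/d_K)² = 2.432/(10.3)² = 0.02293.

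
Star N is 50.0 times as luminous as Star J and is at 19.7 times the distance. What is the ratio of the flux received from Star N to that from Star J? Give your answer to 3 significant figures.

F = L/(4πd²), so F_N/F_J = (L_N/L_J) / (d_N/d_J)²
= 50.0 / (19.7)² = 50.0 / 388.1 = 0.1288.

0.129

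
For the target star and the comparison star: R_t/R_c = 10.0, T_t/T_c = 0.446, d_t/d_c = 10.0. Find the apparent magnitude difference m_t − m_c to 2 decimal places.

L_t/L_c = (10.0)²(0.446)⁴ = 3.957.
F_t/F_c = (L_t/L_c)/(d_t/d_c)² = 3.957/100.0 = 0.03957.
m_t − m_c = −2.5 log₁₀(0.03957) = 3.51.

3.51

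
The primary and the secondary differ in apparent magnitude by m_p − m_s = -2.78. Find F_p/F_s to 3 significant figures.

12.9

F_p/F_s = 10^(−(m_p − m_s)/2.5) = 10^(2.78/2.5) = 10^1.112 = 12.94.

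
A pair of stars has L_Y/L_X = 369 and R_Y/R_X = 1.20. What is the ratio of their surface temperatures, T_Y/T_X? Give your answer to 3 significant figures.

4.00

L ∝ R²T⁴ gives T ∝ (L/R²)^(1/4), so
T_Y/T_X = (369 / 1.20²)^(1/4) = (256.2)^(1/4) = 4.001.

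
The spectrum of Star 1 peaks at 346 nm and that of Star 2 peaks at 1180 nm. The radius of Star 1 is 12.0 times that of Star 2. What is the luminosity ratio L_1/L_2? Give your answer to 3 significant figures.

Wien's law gives T ∝ 1/λ_max, so T_1/T_2 = λ_2/λ_1 = 1180/346 = 3.410.
Then L ∝ R²T⁴ gives L_1/L_2 = (12.0)² × (3.410)⁴ = 144.0 × 135.3 = 1.948×10^4.

1.95×10^4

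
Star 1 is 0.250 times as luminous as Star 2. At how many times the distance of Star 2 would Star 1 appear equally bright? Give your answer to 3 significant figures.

0.500

Equal flux requires L_1/d_1² = L_2/d_2², so d_1/d_2 = √(L_1/L_2)
= √(0.250) = 0.5000.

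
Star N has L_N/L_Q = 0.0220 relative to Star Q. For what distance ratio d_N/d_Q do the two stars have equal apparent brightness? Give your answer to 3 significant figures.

Equal flux requires L_N/d_N² = L_Q/d_Q², so d_N/d_Q = √(L_N/L_Q)
= √(0.0220) = 0.1483.

0.148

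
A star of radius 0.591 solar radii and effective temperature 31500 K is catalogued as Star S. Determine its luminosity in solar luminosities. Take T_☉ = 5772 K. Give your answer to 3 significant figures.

310 solar luminosities

L/L_☉ = (R/R_☉)² (T/T_☉)⁴ = (0.591)² × (31500/5772)⁴
       = 0.3493 × (5.457)⁴ = 0.3493 × 887.0 = 309.8.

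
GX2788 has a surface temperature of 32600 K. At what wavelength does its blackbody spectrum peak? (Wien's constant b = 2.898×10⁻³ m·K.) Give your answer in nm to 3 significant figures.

88.9 nm

λ_max = b/T = 2.898×10⁻³ / 32600 = 8.89×10^-8 m = 88.90 nm.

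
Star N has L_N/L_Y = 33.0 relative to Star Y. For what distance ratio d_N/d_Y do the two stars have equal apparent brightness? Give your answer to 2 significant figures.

Equal flux requires L_N/d_N² = L_Y/d_Y², so d_N/d_Y = √(L_N/L_Y)
= √(33.0) = 5.745.

5.7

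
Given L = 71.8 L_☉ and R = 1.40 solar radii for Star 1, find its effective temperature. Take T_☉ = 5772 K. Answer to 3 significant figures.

1.42×10^4 K

T/T_☉ = (L/L_☉)^(1/4) / (R/R_☉)^(1/2)
T = 5772 × (71.8)^(1/4) / √(1.40) = 5772 × 2.911 / 1.183 = 1.420×10^4 K.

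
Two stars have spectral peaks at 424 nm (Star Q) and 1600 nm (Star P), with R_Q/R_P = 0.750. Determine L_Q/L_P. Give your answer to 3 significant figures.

114

Wien's law gives T ∝ 1/λ_max, so T_Q/T_P = λ_P/λ_Q = 1600/424 = 3.774.
Then L ∝ R²T⁴ gives L_Q/L_P = (0.750)² × (3.774)⁴ = 0.5625 × 202.8 = 114.1.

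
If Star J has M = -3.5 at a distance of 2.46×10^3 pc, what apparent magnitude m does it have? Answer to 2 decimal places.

8.45

m = M + 5 log₁₀(d/10 pc) = -3.5 + 5 log₁₀(2.46×10^3/10)
  = -3.5 + 5 × 2.391 = -3.5 + 11.95 = 8.45.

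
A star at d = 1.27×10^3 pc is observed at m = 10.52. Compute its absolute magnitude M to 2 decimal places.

M = m − 5 log₁₀(d/10 pc) = 10.52 − 5 log₁₀(1.27×10^3/10)
  = 10.52 − 5 × 2.104 = 10.52 − 10.52 = 0.00.

0.00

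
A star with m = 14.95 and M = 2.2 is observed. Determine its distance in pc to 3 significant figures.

m − M = 5 log₁₀(d/10 pc)
14.95 − (2.2) = 12.75 = 5 log₁₀(d/10)
d = 10 × 10^(12.75/5) = 10 × 10^2.550 = 3548 pc.

3.55×10^3 pc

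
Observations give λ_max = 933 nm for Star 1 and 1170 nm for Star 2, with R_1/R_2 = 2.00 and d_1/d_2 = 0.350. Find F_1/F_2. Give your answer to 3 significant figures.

Wien's law: T_1/T_2 = λ_2/λ_1 = 1170/933 = 1.254.
L_1/L_2 = (R_1/R_2)²(T_1/T_2)⁴ = (2.00)²(1.254)⁴ = 9.892.
F_1/F_2 = (L_1/L_2)/(d_1/d_2)² = 9.892/(0.350)² = 80.75.

80.7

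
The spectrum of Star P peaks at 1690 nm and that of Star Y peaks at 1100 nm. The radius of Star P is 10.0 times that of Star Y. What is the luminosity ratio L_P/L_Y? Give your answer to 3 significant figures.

Wien's law gives T ∝ 1/λ_max, so T_P/T_Y = λ_Y/λ_P = 1100/1690 = 0.6509.
Then L ∝ R²T⁴ gives L_P/L_Y = (10.0)² × (0.6509)⁴ = 100.0 × 0.1795 = 17.95.

17.9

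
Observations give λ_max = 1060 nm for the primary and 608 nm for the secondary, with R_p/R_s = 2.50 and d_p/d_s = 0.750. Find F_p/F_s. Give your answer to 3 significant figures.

Wien's law: T_p/T_s = λ_s/λ_p = 608/1060 = 0.5736.
L_p/L_s = (R_p/R_s)²(T_p/T_s)⁴ = (2.50)²(0.5736)⁴ = 0.6765.
F_p/F_s = (L_p/L_s)/(d_p/d_s)² = 0.6765/(0.750)² = 1.203.

1.20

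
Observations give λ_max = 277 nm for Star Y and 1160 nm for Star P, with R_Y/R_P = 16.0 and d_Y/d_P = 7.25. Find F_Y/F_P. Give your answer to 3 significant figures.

1.50×10^3

Wien's law: T_Y/T_P = λ_P/λ_Y = 1160/277 = 4.188.
L_Y/L_P = (R_Y/R_P)²(T_Y/T_P)⁴ = (16.0)²(4.188)⁴ = 7.873×10^4.
F_Y/F_P = (L_Y/L_P)/(d_Y/d_P)² = 7.873×10^4/(7.25)² = 1498.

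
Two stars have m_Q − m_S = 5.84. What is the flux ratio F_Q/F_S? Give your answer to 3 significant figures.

F_Q/F_S = 10^(−(m_Q − m_S)/2.5) = 10^(-5.84/2.5) = 10^-2.336 = 0.004613.

0.00461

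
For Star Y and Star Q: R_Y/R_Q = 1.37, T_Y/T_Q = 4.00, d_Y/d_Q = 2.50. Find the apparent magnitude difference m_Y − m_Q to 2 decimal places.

L_Y/L_Q = (1.37)²(4.00)⁴ = 480.5.
F_Y/F_Q = (L_Y/L_Q)/(d_Y/d_Q)² = 480.5/6.250 = 76.88.
m_Y − m_Q = −2.5 log₁₀(76.88) = -4.71.

-4.71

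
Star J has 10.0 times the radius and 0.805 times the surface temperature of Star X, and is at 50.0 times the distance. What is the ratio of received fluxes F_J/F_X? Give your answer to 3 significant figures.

L_J/L_X = (R_J/R_X)²(T_J/T_X)⁴ = (10.0)² × (0.805)⁴ = 41.99.
F_J/F_X = (L_J/L_X)/(d_J/d_X)² = 41.99 / (50.0)² = 0.01680.

0.0168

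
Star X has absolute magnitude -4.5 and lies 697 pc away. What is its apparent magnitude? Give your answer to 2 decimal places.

4.72

m = M + 5 log₁₀(d/10 pc) = -4.5 + 5 log₁₀(697/10)
  = -4.5 + 5 × 1.843 = -4.5 + 9.22 = 4.72.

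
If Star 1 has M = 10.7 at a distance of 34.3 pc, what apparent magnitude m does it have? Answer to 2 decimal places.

13.38

m = M + 5 log₁₀(d/10 pc) = 10.7 + 5 log₁₀(34.3/10)
  = 10.7 + 5 × 0.535 = 10.7 + 2.68 = 13.38.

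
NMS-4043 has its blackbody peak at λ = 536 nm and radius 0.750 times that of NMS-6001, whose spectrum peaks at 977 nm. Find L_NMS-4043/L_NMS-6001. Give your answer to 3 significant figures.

6.21

Wien's law gives T ∝ 1/λ_max, so T_NMS-4043/T_NMS-6001 = λ_NMS-6001/λ_NMS-4043 = 977/536 = 1.823.
Then L ∝ R²T⁴ gives L_NMS-4043/L_NMS-6001 = (0.750)² × (1.823)⁴ = 0.5625 × 11.04 = 6.209.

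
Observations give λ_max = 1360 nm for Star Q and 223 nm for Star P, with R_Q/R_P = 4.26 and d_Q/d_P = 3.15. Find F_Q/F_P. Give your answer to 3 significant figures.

0.00132

Wien's law: T_Q/T_P = λ_P/λ_Q = 223/1360 = 0.1640.
L_Q/L_P = (R_Q/R_P)²(T_Q/T_P)⁴ = (4.26)²(0.1640)⁴ = 0.01312.
F_Q/F_P = (L_Q/L_P)/(d_Q/d_P)² = 0.01312/(3.15)² = 0.001322.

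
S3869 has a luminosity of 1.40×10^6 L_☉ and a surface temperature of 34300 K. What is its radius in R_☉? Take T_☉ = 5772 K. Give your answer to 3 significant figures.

R/R_☉ = √(L/L_☉) / (T/T_☉)² = √(1.40×10^6) / (5.942)²
       = 1183 / 35.31 = 33.51.

33.5 R_☉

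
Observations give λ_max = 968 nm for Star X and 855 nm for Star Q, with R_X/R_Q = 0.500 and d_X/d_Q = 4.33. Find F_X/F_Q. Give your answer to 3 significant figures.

0.00812

Wien's law: T_X/T_Q = λ_Q/λ_X = 855/968 = 0.8833.
L_X/L_Q = (R_X/R_Q)²(T_X/T_Q)⁴ = (0.500)²(0.8833)⁴ = 0.1522.
F_X/F_Q = (L_X/L_Q)/(d_X/d_Q)² = 0.1522/(4.33)² = 0.008116.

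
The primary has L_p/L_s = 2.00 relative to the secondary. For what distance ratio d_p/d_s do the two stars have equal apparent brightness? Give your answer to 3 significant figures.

1.41

Equal flux requires L_p/d_p² = L_s/d_s², so d_p/d_s = √(L_p/L_s)
= √(2.00) = 1.414.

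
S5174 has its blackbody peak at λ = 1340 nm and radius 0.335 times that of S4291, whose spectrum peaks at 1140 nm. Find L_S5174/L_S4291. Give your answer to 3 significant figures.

Wien's law gives T ∝ 1/λ_max, so T_S5174/T_S4291 = λ_S4291/λ_S5174 = 1140/1340 = 0.8507.
Then L ∝ R²T⁴ gives L_S5174/L_S4291 = (0.335)² × (0.8507)⁴ = 0.1122 × 0.5238 = 0.05879.

0.0588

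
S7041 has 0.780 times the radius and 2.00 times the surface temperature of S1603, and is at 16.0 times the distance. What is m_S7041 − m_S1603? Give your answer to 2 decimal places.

L_S7041/L_S1603 = (0.780)²(2.00)⁴ = 9.734.
F_S7041/F_S1603 = (L_S7041/L_S1603)/(d_S7041/d_S1603)² = 9.734/256.0 = 0.03803.
m_S7041 − m_S1603 = −2.5 log₁₀(0.03803) = 3.55.

3.55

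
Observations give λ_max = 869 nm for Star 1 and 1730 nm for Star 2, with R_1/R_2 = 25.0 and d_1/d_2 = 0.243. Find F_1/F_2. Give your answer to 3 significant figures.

1.66×10^5

Wien's law: T_1/T_2 = λ_2/λ_1 = 1730/869 = 1.991.
L_1/L_2 = (R_1/R_2)²(T_1/T_2)⁴ = (25.0)²(1.991)⁴ = 9817.
F_1/F_2 = (L_1/L_2)/(d_1/d_2)² = 9817/(0.243)² = 1.663×10^5.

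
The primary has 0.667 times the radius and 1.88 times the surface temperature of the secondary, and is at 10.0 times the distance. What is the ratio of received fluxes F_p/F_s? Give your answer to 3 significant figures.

L_p/L_s = (R_p/R_s)²(T_p/T_s)⁴ = (0.667)² × (1.88)⁴ = 5.558.
F_p/F_s = (L_p/L_s)/(d_p/d_s)² = 5.558 / (10.0)² = 0.05558.

0.0556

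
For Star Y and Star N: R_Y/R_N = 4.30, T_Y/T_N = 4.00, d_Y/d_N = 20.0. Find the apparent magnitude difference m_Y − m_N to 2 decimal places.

-2.68

L_Y/L_N = (4.30)²(4.00)⁴ = 4733.
F_Y/F_N = (L_Y/L_N)/(d_Y/d_N)² = 4733/400.0 = 11.83.
m_Y − m_N = −2.5 log₁₀(11.83) = -2.68.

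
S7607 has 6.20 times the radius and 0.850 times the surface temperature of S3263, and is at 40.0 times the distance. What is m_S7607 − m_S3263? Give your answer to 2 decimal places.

L_S7607/L_S3263 = (6.20)²(0.850)⁴ = 20.07.
F_S7607/F_S3263 = (L_S7607/L_S3263)/(d_S7607/d_S3263)² = 20.07/1600 = 0.01254.
m_S7607 − m_S3263 = −2.5 log₁₀(0.01254) = 4.75.

4.75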